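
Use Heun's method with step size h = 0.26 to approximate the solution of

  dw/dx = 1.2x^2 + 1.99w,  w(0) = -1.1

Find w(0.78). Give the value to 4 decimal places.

-4.6688

Heun: k1 = f(x_n, w_n); k2 = f(x_n + h, w_n + h·k1); w_{n+1} = w_n + (h/2)·(k1 + k2).
x=0.000000, w=-1.100000:
  k1 = f(0.000000, -1.100000) = -2.189000
  k2 = f(0.260000, -1.669140) = -3.240469
  w ← -1.100000 + (0.26/2)·(-2.189000 + (-3.240469)) = -1.805831
x=0.260000, w=-1.805831:
  k1 = f(0.260000, -1.805831) = -3.512484
  k2 = f(0.520000, -2.719077) = -5.086483
  w ← -1.805831 + (0.26/2)·(-3.512484 + (-5.086483)) = -2.923697
x=0.520000, w=-2.923697:
  k1 = f(0.520000, -2.923697) = -5.493676
  k2 = f(0.780000, -4.352052) = -7.930504
  w ← -2.923697 + (0.26/2)·(-5.493676 + (-7.930504)) = -4.668840
w(0.78) ≈ -4.6688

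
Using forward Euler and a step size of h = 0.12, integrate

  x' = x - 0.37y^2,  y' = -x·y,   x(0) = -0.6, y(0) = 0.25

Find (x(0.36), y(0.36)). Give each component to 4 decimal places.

Euler on (x,y): x_{n+1} = x_n + h·x', y_{n+1} = y_n + h·y'.
0.000000: (-0.600000, 0.250000); f=(-0.623125, 0.150000) → (-0.674775, 0.268000)
0.120000: (-0.674775, 0.268000); f=(-0.701350, 0.180840) → (-0.758937, 0.289701)
0.240000: (-0.758937, 0.289701); f=(-0.789990, 0.219865) → (-0.853736, 0.316085)
(x(0.36), y(0.36)) ≈ (-0.8537, 0.3161)

-0.8537, 0.3161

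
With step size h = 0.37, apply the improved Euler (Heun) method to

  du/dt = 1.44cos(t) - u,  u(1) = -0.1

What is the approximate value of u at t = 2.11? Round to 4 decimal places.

Heun: k1 = f(t_n, u_n); k2 = f(t_n + h, u_n + h·k1); u_{n+1} = u_n + (h/2)·(k1 + k2).
t=1.000000, u=-0.100000:
  k1 = f(1.000000, -0.100000) = 0.878035
  k2 = f(1.370000, 0.224873) = 0.062335
  u ← -0.100000 + (0.37/2)·(0.878035 + 0.062335) = 0.073968
t=1.370000, u=0.073968:
  k1 = f(1.370000, 0.073968) = 0.213239
  k2 = f(1.740000, 0.152867) = -0.395359
  u ← 0.073968 + (0.37/2)·(0.213239 + (-0.395359)) = 0.040276
t=1.740000, u=0.040276:
  k1 = f(1.740000, 0.040276) = -0.282769
  k2 = f(2.110000, -0.064348) = -0.675024
  u ← 0.040276 + (0.37/2)·(-0.282769 + (-0.675024)) = -0.136915
u(2.11) ≈ -0.1369

-0.1369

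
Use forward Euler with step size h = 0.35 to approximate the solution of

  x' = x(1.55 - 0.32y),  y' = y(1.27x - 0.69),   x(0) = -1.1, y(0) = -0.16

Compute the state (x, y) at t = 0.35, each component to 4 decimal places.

Euler on (x,y): x_{n+1} = x_n + h·x', y_{n+1} = y_n + h·y'.
0.000000: (-1.100000, -0.160000); f=(-1.761320, 0.333920) → (-1.716462, -0.043128)
(x(0.35), y(0.35)) ≈ (-1.7165, -0.0431)

-1.7165, -0.0431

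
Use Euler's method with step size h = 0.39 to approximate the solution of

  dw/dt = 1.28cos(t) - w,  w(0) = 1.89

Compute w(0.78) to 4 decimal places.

1.4695

Euler: w_{n+1} = w_n + h·f(t_n, w_n).
t=0.000000, w=1.890000: f=-0.610000 → w ← 1.890000 + 0.39·(-0.610000) = 1.652100
t=0.390000, w=1.652100: f=-0.468216 → w ← 1.652100 + 0.39·(-0.468216) = 1.469496
w(0.78) ≈ 1.4695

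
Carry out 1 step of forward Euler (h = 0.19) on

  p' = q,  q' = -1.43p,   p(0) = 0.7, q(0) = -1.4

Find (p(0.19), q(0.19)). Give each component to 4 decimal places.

Euler on (p,q): p_{n+1} = p_n + h·p', q_{n+1} = q_n + h·q'.
0.000000: (0.700000, -1.400000); f=(-1.400000, -1.001000) → (0.434000, -1.590190)
(p(0.19), q(0.19)) ≈ (0.4340, -1.5902)

0.4340, -1.5902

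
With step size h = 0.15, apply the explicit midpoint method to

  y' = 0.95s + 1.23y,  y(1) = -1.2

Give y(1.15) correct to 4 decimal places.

-1.2755

Midpoint: k1 = f(s_n, y_n); k2 = f(s_n + h/2, y_n + (h/2)·k1); y_{n+1} = y_n + h·k2.
s=1.000000, y=-1.200000:
  k1 = f(1.000000, -1.200000) = -0.526000
  k2 = f(1.075000, -1.239450) = -0.503273
  y ← -1.200000 + 0.15·(-0.503273) = -1.275491
y(1.15) ≈ -1.2755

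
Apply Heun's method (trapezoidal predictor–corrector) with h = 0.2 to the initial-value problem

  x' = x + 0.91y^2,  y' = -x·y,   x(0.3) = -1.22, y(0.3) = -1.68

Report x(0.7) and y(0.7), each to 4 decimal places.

0.0476, -2.2826

Heun on (x,y): k1 = f(t_n, state_n); k2 = f(t_n + h, state_n + h·k1); state_{n+1} = state_n + (h/2)·(k1 + k2).
0.300000: (-1.220000, -1.680000)
  k1 = (1.348384, -2.049600)
  predictor → (-0.950323, -2.089920)
  k2 = (3.024344, -1.986099)
  → (-0.782727, -2.083570)
0.500000: (-0.782727, -2.083570)
  k1 = (3.167823, -1.630867)
  predictor → (-0.149163, -2.409743)
  k2 = (5.135083, -0.359444)
  → (0.047563, -2.282601)
(x(0.7), y(0.7)) ≈ (0.0476, -2.2826)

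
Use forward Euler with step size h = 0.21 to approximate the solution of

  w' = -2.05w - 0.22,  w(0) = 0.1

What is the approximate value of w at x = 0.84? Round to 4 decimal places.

-0.0855

Euler: w_{n+1} = w_n + h·f(x_n, w_n).
x=0.000000, w=0.100000: f=-0.425000 → w ← 0.100000 + 0.21·(-0.425000) = 0.010750
x=0.210000, w=0.010750: f=-0.242038 → w ← 0.010750 + 0.21·(-0.242038) = -0.040078
x=0.420000, w=-0.040078: f=-0.137840 → w ← -0.040078 + 0.21·(-0.137840) = -0.069024
x=0.630000, w=-0.069024: f=-0.078500 → w ← -0.069024 + 0.21·(-0.078500) = -0.085509
w(0.84) ≈ -0.0855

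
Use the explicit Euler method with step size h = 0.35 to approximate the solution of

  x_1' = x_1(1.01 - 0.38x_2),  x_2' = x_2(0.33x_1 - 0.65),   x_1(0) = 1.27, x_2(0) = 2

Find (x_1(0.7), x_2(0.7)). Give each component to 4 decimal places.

1.5317, 1.7134

Euler on (x_1,x_2): x_1_{n+1} = x_1_n + h·x_1', x_2_{n+1} = x_2_n + h·x_2'.
0.000000: (1.270000, 2.000000); f=(0.317500, -0.461800) → (1.381125, 1.838370)
0.350000: (1.381125, 1.838370); f=(0.430109, -0.357064) → (1.531663, 1.713397)
(x_1(0.7), x_2(0.7)) ≈ (1.5317, 1.7134)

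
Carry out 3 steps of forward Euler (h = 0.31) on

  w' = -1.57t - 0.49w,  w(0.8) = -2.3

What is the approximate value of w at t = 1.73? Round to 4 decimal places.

-2.8324

Euler: w_{n+1} = w_n + h·f(t_n, w_n).
t=0.800000, w=-2.300000: f=-0.129000 → w ← -2.300000 + 0.31·(-0.129000) = -2.339990
t=1.110000, w=-2.339990: f=-0.596105 → w ← -2.339990 + 0.31·(-0.596105) = -2.524783
t=1.420000, w=-2.524783: f=-0.992257 → w ← -2.524783 + 0.31·(-0.992257) = -2.832382
w(1.73) ≈ -2.8324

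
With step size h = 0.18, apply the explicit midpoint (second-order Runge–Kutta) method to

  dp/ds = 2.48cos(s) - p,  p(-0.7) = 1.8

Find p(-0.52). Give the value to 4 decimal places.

Midpoint: k1 = f(s_n, p_n); k2 = f(s_n + h/2, p_n + (h/2)·k1); p_{n+1} = p_n + h·k2.
s=-0.700000, p=1.800000:
  k1 = f(-0.700000, 1.800000) = 0.096809
  k2 = f(-0.610000, 1.808713) = 0.224014
  p ← 1.800000 + 0.18·0.224014 = 1.840323
p(-0.52) ≈ 1.8403

1.8403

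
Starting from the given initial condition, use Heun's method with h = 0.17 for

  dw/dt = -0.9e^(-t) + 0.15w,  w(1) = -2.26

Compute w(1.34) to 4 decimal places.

-2.4766

Heun: k1 = f(t_n, w_n); k2 = f(t_n + h, w_n + h·k1); w_{n+1} = w_n + (h/2)·(k1 + k2).
t=1.000000, w=-2.260000:
  k1 = f(1.000000, -2.260000) = -0.670091
  k2 = f(1.170000, -2.373916) = -0.635418
  w ← -2.260000 + (0.17/2)·(-0.670091 + (-0.635418)) = -2.370968
t=1.170000, w=-2.370968:
  k1 = f(1.170000, -2.370968) = -0.634975
  k2 = f(1.340000, -2.478914) = -0.607498
  w ← -2.370968 + (0.17/2)·(-0.634975 + (-0.607498)) = -2.476579
w(1.34) ≈ -2.4766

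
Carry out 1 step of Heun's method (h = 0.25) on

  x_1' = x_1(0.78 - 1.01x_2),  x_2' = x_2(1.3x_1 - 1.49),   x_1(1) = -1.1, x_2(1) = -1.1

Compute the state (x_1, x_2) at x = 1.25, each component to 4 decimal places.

-1.5787, -0.5650

Heun on (x_1,x_2): k1 = f(x_n, state_n); k2 = f(x_n + h, state_n + h·k1); state_{n+1} = state_n + (h/2)·(k1 + k2).
1.000000: (-1.100000, -1.100000)
  k1 = (-2.080100, 3.212000)
  predictor → (-1.620025, -0.297000)
  k2 = (-1.749578, 1.068022)
  → (-1.578710, -0.564997)
(x_1(1.25), x_2(1.25)) ≈ (-1.5787, -0.5650)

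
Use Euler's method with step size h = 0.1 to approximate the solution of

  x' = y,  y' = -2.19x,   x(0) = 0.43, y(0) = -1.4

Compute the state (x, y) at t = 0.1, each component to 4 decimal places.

Euler on (x,y): x_{n+1} = x_n + h·x', y_{n+1} = y_n + h·y'.
0.000000: (0.430000, -1.400000); f=(-1.400000, -0.941700) → (0.290000, -1.494170)
(x(0.1), y(0.1)) ≈ (0.2900, -1.4942)

0.2900, -1.4942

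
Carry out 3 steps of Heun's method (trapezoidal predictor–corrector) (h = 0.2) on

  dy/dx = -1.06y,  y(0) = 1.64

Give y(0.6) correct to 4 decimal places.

0.8731

Heun: k1 = f(x_n, y_n); k2 = f(x_n + h, y_n + h·k1); y_{n+1} = y_n + (h/2)·(k1 + k2).
x=0.000000, y=1.640000:
  k1 = f(0.000000, 1.640000) = -1.738400
  k2 = f(0.200000, 1.292320) = -1.369859
  y ← 1.640000 + (0.2/2)·(-1.738400 + (-1.369859)) = 1.329174
x=0.200000, y=1.329174:
  k1 = f(0.200000, 1.329174) = -1.408925
  k2 = f(0.400000, 1.047389) = -1.110233
  y ← 1.329174 + (0.2/2)·(-1.408925 + (-1.110233)) = 1.077258
x=0.400000, y=1.077258:
  k1 = f(0.400000, 1.077258) = -1.141894
  k2 = f(0.600000, 0.848880) = -0.899812
  y ← 1.077258 + (0.2/2)·(-1.141894 + (-0.899812)) = 0.873088
y(0.6) ≈ 0.8731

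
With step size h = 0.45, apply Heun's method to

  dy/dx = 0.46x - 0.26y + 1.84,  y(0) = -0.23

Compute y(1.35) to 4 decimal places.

Heun: k1 = f(x_n, y_n); k2 = f(x_n + h, y_n + h·k1); y_{n+1} = y_n + (h/2)·(k1 + k2).
x=0.000000, y=-0.230000:
  k1 = f(0.000000, -0.230000) = 1.899800
  k2 = f(0.450000, 0.624910) = 1.884523
  y ← -0.230000 + (0.45/2)·(1.899800 + 1.884523) = 0.621473
x=0.450000, y=0.621473:
  k1 = f(0.450000, 0.621473) = 1.885417
  k2 = f(0.900000, 1.469910) = 1.871823
  y ← 0.621473 + (0.45/2)·(1.885417 + 1.871823) = 1.466852
x=0.900000, y=1.466852:
  k1 = f(0.900000, 1.466852) = 1.872619
  k2 = f(1.350000, 2.309530) = 1.860522
  y ← 1.466852 + (0.45/2)·(1.872619 + 1.860522) = 2.306808
y(1.35) ≈ 2.3068

2.3068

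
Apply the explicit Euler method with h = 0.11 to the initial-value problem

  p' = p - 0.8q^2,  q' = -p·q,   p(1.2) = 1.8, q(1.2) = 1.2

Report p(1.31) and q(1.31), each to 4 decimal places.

Euler on (p,q): p_{n+1} = p_n + h·p', q_{n+1} = q_n + h·q'.
1.200000: (1.800000, 1.200000); f=(0.648000, -2.160000) → (1.871280, 0.962400)
(p(1.31), q(1.31)) ≈ (1.8713, 0.9624)

1.8713, 0.9624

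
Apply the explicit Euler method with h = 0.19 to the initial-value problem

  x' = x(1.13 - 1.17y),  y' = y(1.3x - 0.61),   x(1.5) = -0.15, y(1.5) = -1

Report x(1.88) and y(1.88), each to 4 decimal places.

Euler on (x,y): x_{n+1} = x_n + h·x', y_{n+1} = y_n + h·y'.
1.500000: (-0.150000, -1.000000); f=(-0.345000, 0.805000) → (-0.215550, -0.847050)
1.690000: (-0.215550, -0.847050); f=(-0.457192, 0.754057) → (-0.302416, -0.703779)
(x(1.88), y(1.88)) ≈ (-0.3024, -0.7038)

-0.3024, -0.7038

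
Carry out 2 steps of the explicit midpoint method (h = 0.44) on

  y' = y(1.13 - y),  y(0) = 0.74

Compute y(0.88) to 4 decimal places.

0.9444

Midpoint: k1 = f(x_n, y_n); k2 = f(x_n + h/2, y_n + (h/2)·k1); y_{n+1} = y_n + h·k2.
x=0.000000, y=0.740000:
  k1 = f(0.000000, 0.740000) = 0.288600
  k2 = f(0.220000, 0.803492) = 0.262347
  y ← 0.740000 + 0.44·0.262347 = 0.855432
x=0.440000, y=0.855432:
  k1 = f(0.440000, 0.855432) = 0.234874
  k2 = f(0.660000, 0.907105) = 0.202189
  y ← 0.855432 + 0.44·0.202189 = 0.944396
y(0.88) ≈ 0.9444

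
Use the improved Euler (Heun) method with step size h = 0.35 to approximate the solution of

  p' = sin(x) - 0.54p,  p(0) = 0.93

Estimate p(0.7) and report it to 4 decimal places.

Heun: k1 = f(x_n, p_n); k2 = f(x_n + h, p_n + h·k1); p_{n+1} = p_n + (h/2)·(k1 + k2).
x=0.000000, p=0.930000:
  k1 = f(0.000000, 0.930000) = -0.502200
  k2 = f(0.350000, 0.754230) = -0.064386
  p ← 0.930000 + (0.35/2)·(-0.502200 + (-0.064386)) = 0.830847
x=0.350000, p=0.830847:
  k1 = f(0.350000, 0.830847) = -0.105760
  k2 = f(0.700000, 0.793831) = 0.215549
  p ← 0.830847 + (0.35/2)·(-0.105760 + 0.215549) = 0.850060
p(0.7) ≈ 0.8501

0.8501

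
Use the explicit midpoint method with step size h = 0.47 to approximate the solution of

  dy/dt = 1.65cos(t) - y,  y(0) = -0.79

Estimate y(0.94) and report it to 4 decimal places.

Midpoint: k1 = f(t_n, y_n); k2 = f(t_n + h/2, y_n + (h/2)·k1); y_{n+1} = y_n + h·k2.
t=0.000000, y=-0.790000:
  k1 = f(0.000000, -0.790000) = 2.440000
  k2 = f(0.235000, -0.216600) = 1.821249
  y ← -0.790000 + 0.47·1.821249 = 0.065987
t=0.470000, y=0.065987:
  k1 = f(0.470000, 0.065987) = 1.405101
  k2 = f(0.705000, 0.396186) = 0.860473
  y ← 0.065987 + 0.47·0.860473 = 0.470409
y(0.94) ≈ 0.4704

0.4704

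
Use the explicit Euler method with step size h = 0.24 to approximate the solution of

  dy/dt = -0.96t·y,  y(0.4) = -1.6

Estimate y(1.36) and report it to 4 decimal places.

Euler: y_{n+1} = y_n + h·f(t_n, y_n).
t=0.400000, y=-1.600000: f=0.614400 → y ← -1.600000 + 0.24·0.614400 = -1.452544
t=0.640000, y=-1.452544: f=0.892443 → y ← -1.452544 + 0.24·0.892443 = -1.238358
t=0.880000, y=-1.238358: f=1.046165 → y ← -1.238358 + 0.24·1.046165 = -0.987278
t=1.120000, y=-0.987278: f=1.061521 → y ← -0.987278 + 0.24·1.061521 = -0.732513
y(1.36) ≈ -0.7325

-0.7325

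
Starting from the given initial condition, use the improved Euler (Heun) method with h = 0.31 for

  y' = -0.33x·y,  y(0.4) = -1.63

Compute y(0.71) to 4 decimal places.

Heun: k1 = f(x_n, y_n); k2 = f(x_n + h, y_n + h·k1); y_{n+1} = y_n + (h/2)·(k1 + k2).
x=0.400000, y=-1.630000:
  k1 = f(0.400000, -1.630000) = 0.215160
  k2 = f(0.710000, -1.563300) = 0.366281
  y ← -1.630000 + (0.31/2)·(0.215160 + 0.366281) = -1.539877
y(0.71) ≈ -1.5399

-1.5399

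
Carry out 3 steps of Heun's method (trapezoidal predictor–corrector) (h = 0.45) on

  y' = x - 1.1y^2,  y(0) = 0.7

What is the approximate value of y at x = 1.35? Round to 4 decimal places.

Heun: k1 = f(x_n, y_n); k2 = f(x_n + h, y_n + h·k1); y_{n+1} = y_n + (h/2)·(k1 + k2).
x=0.000000, y=0.700000:
  k1 = f(0.000000, 0.700000) = -0.539000
  k2 = f(0.450000, 0.457450) = 0.219813
  y ← 0.700000 + (0.45/2)·(-0.539000 + 0.219813) = 0.628183
x=0.450000, y=0.628183:
  k1 = f(0.450000, 0.628183) = 0.015925
  k2 = f(0.900000, 0.635349) = 0.455965
  y ← 0.628183 + (0.45/2)·(0.015925 + 0.455965) = 0.734358
x=0.900000, y=0.734358:
  k1 = f(0.900000, 0.734358) = 0.306790
  k2 = f(1.350000, 0.872414) = 0.512784
  y ← 0.734358 + (0.45/2)·(0.306790 + 0.512784) = 0.918762
y(1.35) ≈ 0.9188

0.9188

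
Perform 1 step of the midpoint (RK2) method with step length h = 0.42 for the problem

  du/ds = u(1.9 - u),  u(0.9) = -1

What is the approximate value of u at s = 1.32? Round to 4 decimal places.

-3.3713

Midpoint: k1 = f(s_n, u_n); k2 = f(s_n + h/2, u_n + (h/2)·k1); u_{n+1} = u_n + h·k2.
s=0.900000, u=-1.000000:
  k1 = f(0.900000, -1.000000) = -2.900000
  k2 = f(1.110000, -1.609000) = -5.645981
  u ← -1.000000 + 0.42·(-5.645981) = -3.371312
u(1.32) ≈ -3.3713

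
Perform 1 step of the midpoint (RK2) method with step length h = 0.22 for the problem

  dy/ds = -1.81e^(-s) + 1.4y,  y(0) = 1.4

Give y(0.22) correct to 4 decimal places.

1.4796

Midpoint: k1 = f(s_n, y_n); k2 = f(s_n + h/2, y_n + (h/2)·k1); y_{n+1} = y_n + h·k2.
s=0.000000, y=1.400000:
  k1 = f(0.000000, 1.400000) = 0.150000
  k2 = f(0.110000, 1.416500) = 0.361640
  y ← 1.400000 + 0.22·0.361640 = 1.479561
y(0.22) ≈ 1.4796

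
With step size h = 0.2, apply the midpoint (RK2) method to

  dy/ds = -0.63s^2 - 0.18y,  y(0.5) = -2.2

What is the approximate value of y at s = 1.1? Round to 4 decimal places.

Midpoint: k1 = f(s_n, y_n); k2 = f(s_n + h/2, y_n + (h/2)·k1); y_{n+1} = y_n + h·k2.
s=0.500000, y=-2.200000:
  k1 = f(0.500000, -2.200000) = 0.238500
  k2 = f(0.600000, -2.176150) = 0.164907
  y ← -2.200000 + 0.2·0.164907 = -2.167019
s=0.700000, y=-2.167019:
  k1 = f(0.700000, -2.167019) = 0.081363
  k2 = f(0.800000, -2.158882) = -0.014601
  y ← -2.167019 + 0.2·(-0.014601) = -2.169939
s=0.900000, y=-2.169939:
  k1 = f(0.900000, -2.169939) = -0.119711
  k2 = f(1.000000, -2.181910) = -0.237256
  y ← -2.169939 + 0.2·(-0.237256) = -2.217390
y(1.1) ≈ -2.2174

-2.2174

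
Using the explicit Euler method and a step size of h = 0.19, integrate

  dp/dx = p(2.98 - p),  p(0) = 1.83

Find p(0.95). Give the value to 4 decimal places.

2.9318

Euler: p_{n+1} = p_n + h·f(x_n, p_n).
x=0.000000, p=1.830000: f=2.104500 → p ← 1.830000 + 0.19·2.104500 = 2.229855
x=0.190000, p=2.229855: f=1.672715 → p ← 2.229855 + 0.19·1.672715 = 2.547671
x=0.380000, p=2.547671: f=1.101433 → p ← 2.547671 + 0.19·1.101433 = 2.756943
x=0.570000, p=2.756943: f=0.614956 → p ← 2.756943 + 0.19·0.614956 = 2.873785
x=0.760000, p=2.873785: f=0.305240 → p ← 2.873785 + 0.19·0.305240 = 2.931780
p(0.95) ≈ 2.9318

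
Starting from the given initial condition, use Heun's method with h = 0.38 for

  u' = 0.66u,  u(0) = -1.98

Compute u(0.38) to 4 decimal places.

-2.5389

Heun: k1 = f(x_n, u_n); k2 = f(x_n + h, u_n + h·k1); u_{n+1} = u_n + (h/2)·(k1 + k2).
x=0.000000, u=-1.980000:
  k1 = f(0.000000, -1.980000) = -1.306800
  k2 = f(0.380000, -2.476584) = -1.634545
  u ← -1.980000 + (0.38/2)·(-1.306800 + (-1.634545)) = -2.538856
u(0.38) ≈ -2.5389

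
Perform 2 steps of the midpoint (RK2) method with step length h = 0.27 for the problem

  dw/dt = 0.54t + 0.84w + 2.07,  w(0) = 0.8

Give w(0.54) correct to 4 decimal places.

2.7449

Midpoint: k1 = f(t_n, w_n); k2 = f(t_n + h/2, w_n + (h/2)·k1); w_{n+1} = w_n + h·k2.
t=0.000000, w=0.800000:
  k1 = f(0.000000, 0.800000) = 2.742000
  k2 = f(0.135000, 1.170170) = 3.125843
  w ← 0.800000 + 0.27·3.125843 = 1.643978
t=0.270000, w=1.643978:
  k1 = f(0.270000, 1.643978) = 3.596741
  k2 = f(0.405000, 2.129538) = 4.077512
  w ← 1.643978 + 0.27·4.077512 = 2.744906
w(0.54) ≈ 2.7449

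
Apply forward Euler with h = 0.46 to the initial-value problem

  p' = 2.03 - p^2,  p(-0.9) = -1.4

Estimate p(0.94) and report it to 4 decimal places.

Euler: p_{n+1} = p_n + h·f(s_n, p_n).
s=-0.900000, p=-1.400000: f=0.070000 → p ← -1.400000 + 0.46·0.070000 = -1.367800
s=-0.440000, p=-1.367800: f=0.159123 → p ← -1.367800 + 0.46·0.159123 = -1.294603
s=0.020000, p=-1.294603: f=0.354002 → p ← -1.294603 + 0.46·0.354002 = -1.131762
s=0.480000, p=-1.131762: f=0.749114 → p ← -1.131762 + 0.46·0.749114 = -0.787170
p(0.94) ≈ -0.7872

-0.7872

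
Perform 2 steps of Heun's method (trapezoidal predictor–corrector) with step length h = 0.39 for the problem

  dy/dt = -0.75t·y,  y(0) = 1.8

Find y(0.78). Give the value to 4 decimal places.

Heun: k1 = f(t_n, y_n); k2 = f(t_n + h, y_n + h·k1); y_{n+1} = y_n + (h/2)·(k1 + k2).
t=0.000000, y=1.800000:
  k1 = f(0.000000, 1.800000) = 0.000000
  k2 = f(0.390000, 1.800000) = -0.526500
  y ← 1.800000 + (0.39/2)·(0.000000 + (-0.526500)) = 1.697333
t=0.390000, y=1.697333:
  k1 = f(0.390000, 1.697333) = -0.496470
  k2 = f(0.780000, 1.503709) = -0.879670
  y ← 1.697333 + (0.39/2)·(-0.496470 + (-0.879670)) = 1.428985
y(0.78) ≈ 1.4290

1.4290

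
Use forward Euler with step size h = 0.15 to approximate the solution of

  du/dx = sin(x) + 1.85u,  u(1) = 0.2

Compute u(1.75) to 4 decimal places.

Euler: u_{n+1} = u_n + h·f(x_n, u_n).
x=1.000000, u=0.200000: f=1.211471 → u ← 0.200000 + 0.15·1.211471 = 0.381721
x=1.150000, u=0.381721: f=1.618947 → u ← 0.381721 + 0.15·1.618947 = 0.624563
x=1.300000, u=0.624563: f=2.118999 → u ← 0.624563 + 0.15·2.118999 = 0.942413
x=1.450000, u=0.942413: f=2.736176 → u ← 0.942413 + 0.15·2.736176 = 1.352839
x=1.600000, u=1.352839: f=3.502326 → u ← 1.352839 + 0.15·3.502326 = 1.878188
u(1.75) ≈ 1.8782

1.8782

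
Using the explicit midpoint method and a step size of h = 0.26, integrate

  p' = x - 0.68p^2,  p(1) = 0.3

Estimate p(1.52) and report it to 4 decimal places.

Midpoint: k1 = f(x_n, p_n); k2 = f(x_n + h/2, p_n + (h/2)·k1); p_{n+1} = p_n + h·k2.
x=1.000000, p=0.300000:
  k1 = f(1.000000, 0.300000) = 0.938800
  k2 = f(1.130000, 0.422044) = 1.008878
  p ← 0.300000 + 0.26·1.008878 = 0.562308
x=1.260000, p=0.562308:
  k1 = f(1.260000, 0.562308) = 1.044990
  k2 = f(1.390000, 0.698157) = 1.058552
  p ← 0.562308 + 0.26·1.058552 = 0.837532
p(1.52) ≈ 0.8375

0.8375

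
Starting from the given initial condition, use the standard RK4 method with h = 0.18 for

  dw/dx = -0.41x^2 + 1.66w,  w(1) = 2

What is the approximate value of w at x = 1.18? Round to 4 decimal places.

RK4: k1 = f(x_n, w_n); k2 = f(x_n + h/2, w_n + (h/2)·k1); k3 = f(x_n + h/2, w_n + (h/2)·k2); k4 = f(x_n + h, w_n + h·k3); w_{n+1} = w_n + (h/6)·(k1 + 2k2 + 2k3 + k4).
x=1.000000, w=2.000000:
  k1 = f(1.000000, 2.000000) = 2.910000
  k2 = f(1.090000, 2.261900) = 3.267633
  k3 = f(1.090000, 2.294087) = 3.321063
  k4 = f(1.180000, 2.597791) = 3.741450
  w ← 2.000000 + (0.18/6)·(k1 + 2k2 + 2k3 + k4) = 2.594865
w(1.18) ≈ 2.5949

2.5949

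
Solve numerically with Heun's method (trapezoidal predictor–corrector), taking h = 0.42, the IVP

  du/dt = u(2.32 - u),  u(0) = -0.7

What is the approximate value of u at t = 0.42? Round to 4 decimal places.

-2.4470

Heun: k1 = f(t_n, u_n); k2 = f(t_n + h, u_n + h·k1); u_{n+1} = u_n + (h/2)·(k1 + k2).
t=0.000000, u=-0.700000:
  k1 = f(0.000000, -0.700000) = -2.114000
  k2 = f(0.420000, -1.587880) = -6.205244
  u ← -0.700000 + (0.42/2)·(-2.114000 + (-6.205244)) = -2.447041
u(0.42) ≈ -2.4470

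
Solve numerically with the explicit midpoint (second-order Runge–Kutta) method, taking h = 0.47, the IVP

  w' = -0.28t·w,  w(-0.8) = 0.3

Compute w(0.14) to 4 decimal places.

0.3276

Midpoint: k1 = f(t_n, w_n); k2 = f(t_n + h/2, w_n + (h/2)·k1); w_{n+1} = w_n + h·k2.
t=-0.800000, w=0.300000:
  k1 = f(-0.800000, 0.300000) = 0.067200
  k2 = f(-0.565000, 0.315792) = 0.049958
  w ← 0.300000 + 0.47·0.049958 = 0.323480
t=-0.330000, w=0.323480:
  k1 = f(-0.330000, 0.323480) = 0.029890
  k2 = f(-0.095000, 0.330504) = 0.008791
  w ← 0.323480 + 0.47·0.008791 = 0.327612
w(0.14) ≈ 0.3276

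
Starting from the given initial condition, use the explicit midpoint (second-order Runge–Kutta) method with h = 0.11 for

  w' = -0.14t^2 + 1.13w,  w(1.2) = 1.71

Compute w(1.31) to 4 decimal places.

Midpoint: k1 = f(t_n, w_n); k2 = f(t_n + h/2, w_n + (h/2)·k1); w_{n+1} = w_n + h·k2.
t=1.200000, w=1.710000:
  k1 = f(1.200000, 1.710000) = 1.730700
  k2 = f(1.255000, 1.805188) = 1.819360
  w ← 1.710000 + 0.11·1.819360 = 1.910130
w(1.31) ≈ 1.9101

1.9101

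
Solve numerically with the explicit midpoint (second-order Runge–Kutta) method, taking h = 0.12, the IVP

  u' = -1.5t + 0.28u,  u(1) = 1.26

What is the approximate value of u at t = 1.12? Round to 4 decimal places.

1.1092

Midpoint: k1 = f(t_n, u_n); k2 = f(t_n + h/2, u_n + (h/2)·k1); u_{n+1} = u_n + h·k2.
t=1.000000, u=1.260000:
  k1 = f(1.000000, 1.260000) = -1.147200
  k2 = f(1.060000, 1.191168) = -1.256473
  u ← 1.260000 + 0.12·(-1.256473) = 1.109223
u(1.12) ≈ 1.1092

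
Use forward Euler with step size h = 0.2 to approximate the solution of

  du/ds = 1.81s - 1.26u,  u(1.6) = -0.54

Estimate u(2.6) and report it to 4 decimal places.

Euler: u_{n+1} = u_n + h·f(s_n, u_n).
s=1.600000, u=-0.540000: f=3.576400 → u ← -0.540000 + 0.2·3.576400 = 0.175280
s=1.800000, u=0.175280: f=3.037147 → u ← 0.175280 + 0.2·3.037147 = 0.782709
s=2.000000, u=0.782709: f=2.633786 → u ← 0.782709 + 0.2·2.633786 = 1.309467
s=2.200000, u=1.309467: f=2.332072 → u ← 1.309467 + 0.2·2.332072 = 1.775881
s=2.400000, u=1.775881: f=2.106390 → u ← 1.775881 + 0.2·2.106390 = 2.197159
u(2.6) ≈ 2.1972

2.1972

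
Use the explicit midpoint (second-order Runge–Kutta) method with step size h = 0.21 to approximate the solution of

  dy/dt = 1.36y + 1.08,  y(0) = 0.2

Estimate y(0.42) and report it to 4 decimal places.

0.9548

Midpoint: k1 = f(t_n, y_n); k2 = f(t_n + h/2, y_n + (h/2)·k1); y_{n+1} = y_n + h·k2.
t=0.000000, y=0.200000:
  k1 = f(0.000000, 0.200000) = 1.352000
  k2 = f(0.105000, 0.341960) = 1.545066
  y ← 0.200000 + 0.21·1.545066 = 0.524464
t=0.210000, y=0.524464:
  k1 = f(0.210000, 0.524464) = 1.793271
  k2 = f(0.315000, 0.712757) = 2.049350
  y ← 0.524464 + 0.21·2.049350 = 0.954827
y(0.42) ≈ 0.9548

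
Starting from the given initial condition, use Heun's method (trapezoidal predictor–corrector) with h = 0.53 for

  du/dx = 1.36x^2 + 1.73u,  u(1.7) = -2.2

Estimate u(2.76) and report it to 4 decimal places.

Heun: k1 = f(x_n, u_n); k2 = f(x_n + h, u_n + h·k1); u_{n+1} = u_n + (h/2)·(k1 + k2).
x=1.700000, u=-2.200000:
  k1 = f(1.700000, -2.200000) = 0.124400
  k2 = f(2.230000, -2.134068) = 3.071206
  u ← -2.200000 + (0.53/2)·(0.124400 + 3.071206) = -1.353164
x=2.230000, u=-1.353164:
  k1 = f(2.230000, -1.353164) = 4.422170
  k2 = f(2.760000, 0.990586) = 12.073649
  u ← -1.353164 + (0.53/2)·(4.422170 + 12.073649) = 3.018228
u(2.76) ≈ 3.0182

3.0182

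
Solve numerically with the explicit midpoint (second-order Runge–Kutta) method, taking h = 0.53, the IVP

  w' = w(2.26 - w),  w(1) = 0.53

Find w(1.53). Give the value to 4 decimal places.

1.1392

Midpoint: k1 = f(t_n, w_n); k2 = f(t_n + h/2, w_n + (h/2)·k1); w_{n+1} = w_n + h·k2.
t=1.000000, w=0.530000:
  k1 = f(1.000000, 0.530000) = 0.916900
  k2 = f(1.265000, 0.772979) = 1.149436
  w ← 0.530000 + 0.53·1.149436 = 1.139201
w(1.53) ≈ 1.1392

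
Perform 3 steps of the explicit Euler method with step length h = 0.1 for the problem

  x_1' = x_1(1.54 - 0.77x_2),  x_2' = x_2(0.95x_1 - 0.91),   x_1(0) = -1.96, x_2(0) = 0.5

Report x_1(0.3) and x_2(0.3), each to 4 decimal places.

Euler on (x_1,x_2): x_1_{n+1} = x_1_n + h·x_1', x_2_{n+1} = x_2_n + h·x_2'.
0.000000: (-1.960000, 0.500000); f=(-2.263800, -1.386000) → (-2.186380, 0.361400)
0.100000: (-2.186380, 0.361400); f=(-2.758604, -1.079524) → (-2.462240, 0.253448)
0.200000: (-2.462240, 0.253448); f=(-3.311332, -0.823484) → (-2.793374, 0.171099)
(x_1(0.3), x_2(0.3)) ≈ (-2.7934, 0.1711)

-2.7934, 0.1711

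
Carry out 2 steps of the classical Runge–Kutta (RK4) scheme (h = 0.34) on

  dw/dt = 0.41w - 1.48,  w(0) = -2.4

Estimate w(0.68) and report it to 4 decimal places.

-4.3324

RK4: k1 = f(t_n, w_n); k2 = f(t_n + h/2, w_n + (h/2)·k1); k3 = f(t_n + h/2, w_n + (h/2)·k2); k4 = f(t_n + h, w_n + h·k3); w_{n+1} = w_n + (h/6)·(k1 + 2k2 + 2k3 + k4).
t=0.000000, w=-2.400000:
  k1 = f(0.000000, -2.400000) = -2.464000
  k2 = f(0.170000, -2.818880) = -2.635741
  k3 = f(0.170000, -2.848076) = -2.647711
  k4 = f(0.340000, -3.300222) = -2.833091
  w ← -2.400000 + (0.34/6)·(k1 + 2k2 + 2k3 + k4) = -3.298960
t=0.340000, w=-3.298960:
  k1 = f(0.340000, -3.298960) = -2.832573
  k2 = f(0.510000, -3.780497) = -3.030004
  k3 = f(0.510000, -3.814060) = -3.043765
  k4 = f(0.680000, -4.333840) = -3.256874
  w ← -3.298960 + (0.34/6)·(k1 + 2k2 + 2k3 + k4) = -4.332389
w(0.68) ≈ -4.3324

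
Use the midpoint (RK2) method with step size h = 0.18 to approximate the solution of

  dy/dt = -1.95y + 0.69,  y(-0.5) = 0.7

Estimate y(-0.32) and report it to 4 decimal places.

0.5998

Midpoint: k1 = f(t_n, y_n); k2 = f(t_n + h/2, y_n + (h/2)·k1); y_{n+1} = y_n + h·k2.
t=-0.500000, y=0.700000:
  k1 = f(-0.500000, 0.700000) = -0.675000
  k2 = f(-0.410000, 0.639250) = -0.556537
  y ← 0.700000 + 0.18·(-0.556537) = 0.599823
y(-0.32) ≈ 0.5998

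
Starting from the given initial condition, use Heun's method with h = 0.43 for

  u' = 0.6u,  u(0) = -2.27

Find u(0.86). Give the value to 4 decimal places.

-3.7850

Heun: k1 = f(t_n, u_n); k2 = f(t_n + h, u_n + h·k1); u_{n+1} = u_n + (h/2)·(k1 + k2).
t=0.000000, u=-2.270000:
  k1 = f(0.000000, -2.270000) = -1.362000
  k2 = f(0.430000, -2.855660) = -1.713396
  u ← -2.270000 + (0.43/2)·(-1.362000 + (-1.713396)) = -2.931210
t=0.430000, u=-2.931210:
  k1 = f(0.430000, -2.931210) = -1.758726
  k2 = f(0.860000, -3.687462) = -2.212477
  u ← -2.931210 + (0.43/2)·(-1.758726 + (-2.212477)) = -3.785019
u(0.86) ≈ -3.7850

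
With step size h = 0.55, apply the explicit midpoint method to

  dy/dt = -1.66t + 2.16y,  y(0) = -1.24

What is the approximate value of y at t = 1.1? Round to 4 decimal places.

Midpoint: k1 = f(t_n, y_n); k2 = f(t_n + h/2, y_n + (h/2)·k1); y_{n+1} = y_n + h·k2.
t=0.000000, y=-1.240000:
  k1 = f(0.000000, -1.240000) = -2.678400
  k2 = f(0.275000, -1.976560) = -4.725870
  y ← -1.240000 + 0.55·(-4.725870) = -3.839228
t=0.550000, y=-3.839228:
  k1 = f(0.550000, -3.839228) = -9.205733
  k2 = f(0.825000, -6.370805) = -15.130439
  y ← -3.839228 + 0.55·(-15.130439) = -12.160969
y(1.1) ≈ -12.1610

-12.1610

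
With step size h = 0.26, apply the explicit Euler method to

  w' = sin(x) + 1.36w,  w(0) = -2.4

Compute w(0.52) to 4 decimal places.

-4.3305

Euler: w_{n+1} = w_n + h·f(x_n, w_n).
x=0.000000, w=-2.400000: f=-3.264000 → w ← -2.400000 + 0.26·(-3.264000) = -3.248640
x=0.260000, w=-3.248640: f=-4.161070 → w ← -3.248640 + 0.26·(-4.161070) = -4.330518
w(0.52) ≈ -4.3305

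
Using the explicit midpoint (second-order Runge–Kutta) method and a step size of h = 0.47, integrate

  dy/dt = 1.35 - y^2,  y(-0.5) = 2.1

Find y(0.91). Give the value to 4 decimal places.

1.4221

Midpoint: k1 = f(t_n, y_n); k2 = f(t_n + h/2, y_n + (h/2)·k1); y_{n+1} = y_n + h·k2.
t=-0.500000, y=2.100000:
  k1 = f(-0.500000, 2.100000) = -3.060000
  k2 = f(-0.265000, 1.380900) = -0.556885
  y ← 2.100000 + 0.47·(-0.556885) = 1.838264
t=-0.030000, y=1.838264:
  k1 = f(-0.030000, 1.838264) = -2.029215
  k2 = f(0.205000, 1.361399) = -0.503406
  y ← 1.838264 + 0.47·(-0.503406) = 1.601663
t=0.440000, y=1.601663:
  k1 = f(0.440000, 1.601663) = -1.215325
  k2 = f(0.675000, 1.316062) = -0.382019
  y ← 1.601663 + 0.47·(-0.382019) = 1.422114
y(0.91) ≈ 1.4221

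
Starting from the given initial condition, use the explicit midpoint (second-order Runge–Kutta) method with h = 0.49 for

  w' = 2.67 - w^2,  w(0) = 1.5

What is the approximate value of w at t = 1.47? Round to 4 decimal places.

Midpoint: k1 = f(t_n, w_n); k2 = f(t_n + h/2, w_n + (h/2)·k1); w_{n+1} = w_n + h·k2.
t=0.000000, w=1.500000:
  k1 = f(0.000000, 1.500000) = 0.420000
  k2 = f(0.245000, 1.602900) = 0.100712
  w ← 1.500000 + 0.49·0.100712 = 1.549349
t=0.490000, w=1.549349:
  k1 = f(0.490000, 1.549349) = 0.269519
  k2 = f(0.735000, 1.615381) = 0.060545
  w ← 1.549349 + 0.49·0.060545 = 1.579016
t=0.980000, w=1.579016:
  k1 = f(0.980000, 1.579016) = 0.176709
  k2 = f(1.225000, 1.622310) = 0.038112
  w ← 1.579016 + 0.49·0.038112 = 1.597691
w(1.47) ≈ 1.5977

1.5977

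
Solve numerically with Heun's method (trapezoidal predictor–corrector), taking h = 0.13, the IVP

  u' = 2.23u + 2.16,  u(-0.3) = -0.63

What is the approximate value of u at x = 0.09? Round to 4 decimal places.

-0.1685

Heun: k1 = f(x_n, u_n); k2 = f(x_n + h, u_n + h·k1); u_{n+1} = u_n + (h/2)·(k1 + k2).
x=-0.300000, u=-0.630000:
  k1 = f(-0.300000, -0.630000) = 0.755100
  k2 = f(-0.170000, -0.531837) = 0.974003
  u ← -0.630000 + (0.13/2)·(0.755100 + 0.974003) = -0.517608
x=-0.170000, u=-0.517608:
  k1 = f(-0.170000, -0.517608) = 1.005734
  k2 = f(-0.040000, -0.386863) = 1.297296
  u ← -0.517608 + (0.13/2)·(1.005734 + 1.297296) = -0.367911
x=-0.040000, u=-0.367911:
  k1 = f(-0.040000, -0.367911) = 1.339558
  k2 = f(0.090000, -0.193769) = 1.727895
  u ← -0.367911 + (0.13/2)·(1.339558 + 1.727895) = -0.168527
u(0.09) ≈ -0.1685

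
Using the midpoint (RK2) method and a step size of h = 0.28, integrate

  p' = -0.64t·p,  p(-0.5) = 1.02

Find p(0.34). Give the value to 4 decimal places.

Midpoint: k1 = f(t_n, p_n); k2 = f(t_n + h/2, p_n + (h/2)·k1); p_{n+1} = p_n + h·k2.
t=-0.500000, p=1.020000:
  k1 = f(-0.500000, 1.020000) = 0.326400
  k2 = f(-0.360000, 1.065696) = 0.245536
  p ← 1.020000 + 0.28·0.245536 = 1.088750
t=-0.220000, p=1.088750:
  k1 = f(-0.220000, 1.088750) = 0.153296
  k2 = f(-0.080000, 1.110212) = 0.056843
  p ← 1.088750 + 0.28·0.056843 = 1.104666
t=0.060000, p=1.104666:
  k1 = f(0.060000, 1.104666) = -0.042419
  k2 = f(0.200000, 1.098727) = -0.140637
  p ← 1.104666 + 0.28·(-0.140637) = 1.065288
p(0.34) ≈ 1.0653

1.0653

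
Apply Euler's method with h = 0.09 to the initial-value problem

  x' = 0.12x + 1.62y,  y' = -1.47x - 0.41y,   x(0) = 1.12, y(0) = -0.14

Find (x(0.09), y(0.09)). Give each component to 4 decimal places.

1.1117, -0.2830

Euler on (x,y): x_{n+1} = x_n + h·x', y_{n+1} = y_n + h·y'.
0.000000: (1.120000, -0.140000); f=(-0.092400, -1.589000) → (1.111684, -0.283010)
(x(0.09), y(0.09)) ≈ (1.1117, -0.2830)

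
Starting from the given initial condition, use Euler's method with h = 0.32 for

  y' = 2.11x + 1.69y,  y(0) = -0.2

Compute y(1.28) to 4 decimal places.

Euler: y_{n+1} = y_n + h·f(x_n, y_n).
x=0.000000, y=-0.200000: f=-0.338000 → y ← -0.200000 + 0.32·(-0.338000) = -0.308160
x=0.320000, y=-0.308160: f=0.154410 → y ← -0.308160 + 0.32·0.154410 = -0.258749
x=0.640000, y=-0.258749: f=0.913114 → y ← -0.258749 + 0.32·0.913114 = 0.033448
x=0.960000, y=0.033448: f=2.082127 → y ← 0.033448 + 0.32·2.082127 = 0.699728
y(1.28) ≈ 0.6997

0.6997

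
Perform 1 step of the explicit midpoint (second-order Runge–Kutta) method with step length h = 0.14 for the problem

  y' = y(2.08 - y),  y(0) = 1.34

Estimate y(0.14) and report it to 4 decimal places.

Midpoint: k1 = f(t_n, y_n); k2 = f(t_n + h/2, y_n + (h/2)·k1); y_{n+1} = y_n + h·k2.
t=0.000000, y=1.340000:
  k1 = f(0.000000, 1.340000) = 0.991600
  k2 = f(0.070000, 1.409412) = 0.945135
  y ← 1.340000 + 0.14·0.945135 = 1.472319
y(0.14) ≈ 1.4723

1.4723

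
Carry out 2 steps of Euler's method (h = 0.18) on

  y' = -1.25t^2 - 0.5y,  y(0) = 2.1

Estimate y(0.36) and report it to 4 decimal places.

Euler: y_{n+1} = y_n + h·f(t_n, y_n).
t=0.000000, y=2.100000: f=-1.050000 → y ← 2.100000 + 0.18·(-1.050000) = 1.911000
t=0.180000, y=1.911000: f=-0.996000 → y ← 1.911000 + 0.18·(-0.996000) = 1.731720
y(0.36) ≈ 1.7317

1.7317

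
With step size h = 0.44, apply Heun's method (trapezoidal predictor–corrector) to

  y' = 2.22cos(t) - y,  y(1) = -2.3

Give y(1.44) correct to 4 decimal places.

Heun: k1 = f(t_n, y_n); k2 = f(t_n + h, y_n + h·k1); y_{n+1} = y_n + (h/2)·(k1 + k2).
t=1.000000, y=-2.300000:
  k1 = f(1.000000, -2.300000) = 3.499471
  k2 = f(1.440000, -0.760233) = 1.049773
  y ← -2.300000 + (0.44/2)·(3.499471 + 1.049773) = -1.299166
y(1.44) ≈ -1.2992

-1.2992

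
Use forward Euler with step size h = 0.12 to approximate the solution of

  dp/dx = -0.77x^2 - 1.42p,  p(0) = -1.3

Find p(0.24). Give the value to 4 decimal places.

-0.8960

Euler: p_{n+1} = p_n + h·f(x_n, p_n).
x=0.000000, p=-1.300000: f=1.846000 → p ← -1.300000 + 0.12·1.846000 = -1.078480
x=0.120000, p=-1.078480: f=1.520354 → p ← -1.078480 + 0.12·1.520354 = -0.896038
p(0.24) ≈ -0.8960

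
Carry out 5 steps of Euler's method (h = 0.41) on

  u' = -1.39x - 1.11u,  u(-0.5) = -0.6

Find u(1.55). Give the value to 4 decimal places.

Euler: u_{n+1} = u_n + h·f(x_n, u_n).
x=-0.500000, u=-0.600000: f=1.361000 → u ← -0.600000 + 0.41·1.361000 = -0.041990
x=-0.090000, u=-0.041990: f=0.171709 → u ← -0.041990 + 0.41·0.171709 = 0.028411
x=0.320000, u=0.028411: f=-0.476336 → u ← 0.028411 + 0.41·(-0.476336) = -0.166887
x=0.730000, u=-0.166887: f=-0.829455 → u ← -0.166887 + 0.41·(-0.829455) = -0.506964
x=1.140000, u=-0.506964: f=-1.021870 → u ← -0.506964 + 0.41·(-1.021870) = -0.925931
u(1.55) ≈ -0.9259

-0.9259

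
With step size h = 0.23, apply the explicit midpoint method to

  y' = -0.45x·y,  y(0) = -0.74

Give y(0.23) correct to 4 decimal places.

-0.7312

Midpoint: k1 = f(x_n, y_n); k2 = f(x_n + h/2, y_n + (h/2)·k1); y_{n+1} = y_n + h·k2.
x=0.000000, y=-0.740000:
  k1 = f(0.000000, -0.740000) = 0.000000
  k2 = f(0.115000, -0.740000) = 0.038295
  y ← -0.740000 + 0.23·0.038295 = -0.731192
y(0.23) ≈ -0.7312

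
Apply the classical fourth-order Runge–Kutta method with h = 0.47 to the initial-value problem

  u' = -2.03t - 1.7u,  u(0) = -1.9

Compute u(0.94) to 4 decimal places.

-0.9521

RK4: k1 = f(t_n, u_n); k2 = f(t_n + h/2, u_n + (h/2)·k1); k3 = f(t_n + h/2, u_n + (h/2)·k2); k4 = f(t_n + h, u_n + h·k3); u_{n+1} = u_n + (h/6)·(k1 + 2k2 + 2k3 + k4).
t=0.000000, u=-1.900000:
  k1 = f(0.000000, -1.900000) = 3.230000
  k2 = f(0.235000, -1.140950) = 1.462565
  k3 = f(0.235000, -1.556297) = 2.168655
  k4 = f(0.470000, -0.880732) = 0.543144
  u ← -1.900000 + (0.47/6)·(k1 + 2k2 + 2k3 + k4) = -1.035546
t=0.470000, u=-1.035546:
  k1 = f(0.470000, -1.035546) = 0.806328
  k2 = f(0.705000, -0.846059) = 0.007150
  k3 = f(0.705000, -1.033866) = 0.326422
  k4 = f(0.940000, -0.882128) = -0.408583
  u ← -1.035546 + (0.47/6)·(k1 + 2k2 + 2k3 + k4) = -0.952130
u(0.94) ≈ -0.9521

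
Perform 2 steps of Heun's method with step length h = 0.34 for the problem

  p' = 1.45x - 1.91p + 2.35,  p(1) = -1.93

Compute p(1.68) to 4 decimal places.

Heun: k1 = f(x_n, p_n); k2 = f(x_n + h, p_n + h·k1); p_{n+1} = p_n + (h/2)·(k1 + k2).
x=1.000000, p=-1.930000:
  k1 = f(1.000000, -1.930000) = 7.486300
  k2 = f(1.340000, 0.615342) = 3.117697
  p ← -1.930000 + (0.34/2)·(7.486300 + 3.117697) = -0.127321
x=1.340000, p=-0.127321:
  k1 = f(1.340000, -0.127321) = 4.536182
  k2 = f(1.680000, 1.414981) = 2.083385
  p ← -0.127321 + (0.34/2)·(4.536182 + 2.083385) = 0.998006
p(1.68) ≈ 0.9980

0.9980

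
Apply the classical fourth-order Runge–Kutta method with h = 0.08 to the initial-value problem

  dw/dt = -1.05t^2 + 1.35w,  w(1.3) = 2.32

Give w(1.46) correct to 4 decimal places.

RK4: k1 = f(t_n, w_n); k2 = f(t_n + h/2, w_n + (h/2)·k1); k3 = f(t_n + h/2, w_n + (h/2)·k2); k4 = f(t_n + h, w_n + h·k3); w_{n+1} = w_n + (h/6)·(k1 + 2k2 + 2k3 + k4).
t=1.300000, w=2.320000:
  k1 = f(1.300000, 2.320000) = 1.357500
  k2 = f(1.340000, 2.374300) = 1.319925
  k3 = f(1.340000, 2.372797) = 1.317896
  k4 = f(1.380000, 2.425432) = 1.274713
  w ← 2.320000 + (0.08/6)·(k1 + 2k2 + 2k3 + k4) = 2.425438
t=1.380000, w=2.425438:
  k1 = f(1.380000, 2.425438) = 1.274721
  k2 = f(1.420000, 2.476427) = 1.225956
  k3 = f(1.420000, 2.474476) = 1.223323
  k4 = f(1.460000, 2.523304) = 1.168280
  w ← 2.425438 + (0.08/6)·(k1 + 2k2 + 2k3 + k4) = 2.523326
w(1.46) ≈ 2.5233

2.5233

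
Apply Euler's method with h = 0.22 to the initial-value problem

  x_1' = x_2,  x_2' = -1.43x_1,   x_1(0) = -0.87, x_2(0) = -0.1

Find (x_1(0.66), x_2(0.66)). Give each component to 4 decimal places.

Euler on (x_1,x_2): x_1_{n+1} = x_1_n + h·x_1', x_2_{n+1} = x_2_n + h·x_2'.
0.000000: (-0.870000, -0.100000); f=(-0.100000, 1.244100) → (-0.892000, 0.173702)
0.220000: (-0.892000, 0.173702); f=(0.173702, 1.275560) → (-0.853786, 0.454325)
0.440000: (-0.853786, 0.454325); f=(0.454325, 1.220913) → (-0.753834, 0.722926)
(x_1(0.66), x_2(0.66)) ≈ (-0.7538, 0.7229)

-0.7538, 0.7229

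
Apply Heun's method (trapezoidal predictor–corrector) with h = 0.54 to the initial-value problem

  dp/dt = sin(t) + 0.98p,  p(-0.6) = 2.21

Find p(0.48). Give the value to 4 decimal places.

Heun: k1 = f(t_n, p_n); k2 = f(t_n + h, p_n + h·k1); p_{n+1} = p_n + (h/2)·(k1 + k2).
t=-0.600000, p=2.210000:
  k1 = f(-0.600000, 2.210000) = 1.601158
  k2 = f(-0.060000, 3.074625) = 2.953169
  p ← 2.210000 + (0.54/2)·(1.601158 + 2.953169) = 3.439668
t=-0.060000, p=3.439668:
  k1 = f(-0.060000, 3.439668) = 3.310911
  k2 = f(0.480000, 5.227560) = 5.584788
  p ← 3.439668 + (0.54/2)·(3.310911 + 5.584788) = 5.841507
p(0.48) ≈ 5.8415

5.8415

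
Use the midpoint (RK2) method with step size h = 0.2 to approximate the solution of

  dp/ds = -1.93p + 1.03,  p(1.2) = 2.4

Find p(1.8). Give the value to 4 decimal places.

Midpoint: k1 = f(s_n, p_n); k2 = f(s_n + h/2, p_n + (h/2)·k1); p_{n+1} = p_n + h·k2.
s=1.200000, p=2.400000:
  k1 = f(1.200000, 2.400000) = -3.602000
  k2 = f(1.300000, 2.039800) = -2.906814
  p ← 2.400000 + 0.2·(-2.906814) = 1.818637
s=1.400000, p=1.818637:
  k1 = f(1.400000, 1.818637) = -2.479970
  k2 = f(1.500000, 1.570640) = -2.001336
  p ← 1.818637 + 0.2·(-2.001336) = 1.418370
s=1.600000, p=1.418370:
  k1 = f(1.600000, 1.418370) = -1.707454
  k2 = f(1.700000, 1.247625) = -1.377916
  p ← 1.418370 + 0.2·(-1.377916) = 1.142787
p(1.8) ≈ 1.1428

1.1428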